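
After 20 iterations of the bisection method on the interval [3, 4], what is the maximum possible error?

Bisection error bound: |error| ≤ (b-a)/2^n
|error| ≤ (4 - 3)/2^20 = 1/2^20
|error| ≤ 0.0000009537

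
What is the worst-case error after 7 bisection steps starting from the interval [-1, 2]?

Bisection error bound: |error| ≤ (b-a)/2^n
|error| ≤ (2 - (-1))/2^7 = 3/2^7
|error| ≤ 0.0234375000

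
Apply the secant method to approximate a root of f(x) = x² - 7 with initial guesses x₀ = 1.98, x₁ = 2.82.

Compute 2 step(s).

f(x) = x² - 7
x₀ = 1.98, x₁ = 2.82

Secant formula: x_{n+1} = x_n - f(x_n)(x_n - x_{n-1})/(f(x_n) - f(x_{n-1}))

Iteration 1:
  f(1.980000) = -3.079600
  f(2.820000) = 0.952400
  x_2 = 2.820000 - 0.952400×(2.820000 - 1.980000)/(0.952400 - (-3.079600))
       = 2.621583
Iteration 2:
  f(2.820000) = 0.952400
  f(2.621583) = -0.127301
  x_3 = 2.621583 - (-0.127301)×(2.621583 - 2.820000)/(-0.127301 - 0.952400)
       = 2.644977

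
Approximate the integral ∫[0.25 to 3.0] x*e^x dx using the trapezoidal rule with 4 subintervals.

f(x) = x*e^x
a = 0.25, b = 3.0, n = 4
h = (b - a)/n = 0.687500

Trapezoidal rule: (h/2)[f(x₀) + 2f(x₁) + 2f(x₂) + ... + f(xₙ)]

x_0 = 0.2500, f(x_0) = 0.321006, coefficient = 1
x_1 = 0.9375, f(x_1) = 2.393990, coefficient = 2
x_2 = 1.6250, f(x_2) = 8.252431, coefficient = 2
x_3 = 2.3125, f(x_3) = 23.355423, coefficient = 2
x_4 = 3.0000, f(x_4) = 60.256611, coefficient = 1

I ≈ (0.687500/2) × 128.581305 = 44.199823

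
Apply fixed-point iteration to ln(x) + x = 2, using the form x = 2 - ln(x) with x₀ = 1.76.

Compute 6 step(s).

Equation: ln(x) + x = 2
Fixed-point form: x = 2 - ln(x)
x₀ = 1.76

x_1 = g(1.760000) = 1.434686
x_2 = g(1.434686) = 1.639054
x_3 = g(1.639054) = 1.505881
x_4 = g(1.505881) = 1.590622
x_5 = g(1.590622) = 1.535875
x_6 = g(1.535875) = 1.570900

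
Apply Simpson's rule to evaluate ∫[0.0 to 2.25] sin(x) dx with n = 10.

f(x) = sin(x)
a = 0.0, b = 2.25, n = 10
h = (b - a)/n = 0.225000

Simpson's rule: (h/3)[f(x₀) + 4f(x₁) + 2f(x₂) + ... + f(xₙ)]

x_0 = 0.0000, f(x_0) = 0.000000, coefficient = 1
x_1 = 0.2250, f(x_1) = 0.223106, coefficient = 4
x_2 = 0.4500, f(x_2) = 0.434966, coefficient = 2
x_3 = 0.6750, f(x_3) = 0.624897, coefficient = 4
x_4 = 0.9000, f(x_4) = 0.783327, coefficient = 2
x_5 = 1.1250, f(x_5) = 0.902268, coefficient = 4
x_6 = 1.3500, f(x_6) = 0.975723, coefficient = 2
x_7 = 1.5750, f(x_7) = 0.999991, coefficient = 4
x_8 = 1.8000, f(x_8) = 0.973848, coefficient = 2
x_9 = 2.0250, f(x_9) = 0.898611, coefficient = 4
x_10 = 2.2500, f(x_10) = 0.778073, coefficient = 1

I ≈ (0.225000/3) × 21.709293 = 1.628197
Exact value: 1.628174
Error: 0.000023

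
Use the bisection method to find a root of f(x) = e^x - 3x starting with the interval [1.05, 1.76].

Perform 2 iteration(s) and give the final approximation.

f(x) = e^x - 3x
Initial interval: [1.05, 1.76]

Iteration 1:
  c_1 = (1.050000 + 1.760000)/2 = 1.405000
  f(c_1) = f(1.405000) = -0.139473
  f(a) × f(c) ≥ 0, new interval: [1.405000, 1.760000]
Iteration 2:
  c_2 = (1.405000 + 1.760000)/2 = 1.582500
  f(c_2) = f(1.582500) = 0.119608
  f(a) × f(c) < 0, new interval: [1.405000, 1.582500]

After 2 iteration(s), the approximation is c_2 = 1.582500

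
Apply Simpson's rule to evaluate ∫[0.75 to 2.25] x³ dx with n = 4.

f(x) = x³
a = 0.75, b = 2.25, n = 4
h = (b - a)/n = 0.375000

Simpson's rule: (h/3)[f(x₀) + 4f(x₁) + 2f(x₂) + ... + f(xₙ)]

x_0 = 0.7500, f(x_0) = 0.421875, coefficient = 1
x_1 = 1.1250, f(x_1) = 1.423828, coefficient = 4
x_2 = 1.5000, f(x_2) = 3.375000, coefficient = 2
x_3 = 1.8750, f(x_3) = 6.591797, coefficient = 4
x_4 = 2.2500, f(x_4) = 11.390625, coefficient = 1

I ≈ (0.375000/3) × 50.625000 = 6.328125
Exact value: 6.328125
Error: 0.000000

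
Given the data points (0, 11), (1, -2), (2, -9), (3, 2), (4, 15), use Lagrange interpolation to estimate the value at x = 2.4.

Lagrange interpolation formula:
P(x) = Σ yᵢ × Lᵢ(x)
where Lᵢ(x) = Π_{j≠i} (x - xⱼ)/(xᵢ - xⱼ)

L_0(2.4) = (2.4 - 1)/(0 - 1) × (2.4 - 2)/(0 - 2) × (2.4 - 3)/(0 - 3) × (2.4 - 4)/(0 - 4) = 0.022400
L_1(2.4) = (2.4 - 0)/(1 - 0) × (2.4 - 2)/(1 - 2) × (2.4 - 3)/(1 - 3) × (2.4 - 4)/(1 - 4) = -0.153600
L_2(2.4) = (2.4 - 0)/(2 - 0) × (2.4 - 1)/(2 - 1) × (2.4 - 3)/(2 - 3) × (2.4 - 4)/(2 - 4) = 0.806400
L_3(2.4) = (2.4 - 0)/(3 - 0) × (2.4 - 1)/(3 - 1) × (2.4 - 2)/(3 - 2) × (2.4 - 4)/(3 - 4) = 0.358400
L_4(2.4) = (2.4 - 0)/(4 - 0) × (2.4 - 1)/(4 - 1) × (2.4 - 2)/(4 - 2) × (2.4 - 3)/(4 - 3) = -0.033600

P(2.4) = 11×L_0(2.4) + (-2)×L_1(2.4) + (-9)×L_2(2.4) + 2×L_3(2.4) + 15×L_4(2.4)
P(2.4) = -6.491200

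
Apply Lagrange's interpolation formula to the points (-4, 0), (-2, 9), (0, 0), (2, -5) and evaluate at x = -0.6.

Lagrange interpolation formula:
P(x) = Σ yᵢ × Lᵢ(x)
where Lᵢ(x) = Π_{j≠i} (x - xⱼ)/(xᵢ - xⱼ)

L_0(-0.6) = (-0.6 - (-2))/(-4 - (-2)) × (-0.6 - 0)/(-4 - 0) × (-0.6 - 2)/(-4 - 2) = -0.045500
L_1(-0.6) = (-0.6 - (-4))/(-2 - (-4)) × (-0.6 - 0)/(-2 - 0) × (-0.6 - 2)/(-2 - 2) = 0.331500
L_2(-0.6) = (-0.6 - (-4))/(0 - (-4)) × (-0.6 - (-2))/(0 - (-2)) × (-0.6 - 2)/(0 - 2) = 0.773500
L_3(-0.6) = (-0.6 - (-4))/(2 - (-4)) × (-0.6 - (-2))/(2 - (-2)) × (-0.6 - 0)/(2 - 0) = -0.059500

P(-0.6) = 0×L_0(-0.6) + 9×L_1(-0.6) + 0×L_2(-0.6) + (-5)×L_3(-0.6)
P(-0.6) = 3.281000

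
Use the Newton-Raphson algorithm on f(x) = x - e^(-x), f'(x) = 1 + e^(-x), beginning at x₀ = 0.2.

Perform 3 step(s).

f(x) = x - e^(-x)
f'(x) = 1 + e^(-x)
x₀ = 0.2

Newton-Raphson formula: x_{n+1} = x_n - f(x_n)/f'(x_n)

Iteration 1:
  f(0.200000) = -0.618731
  f'(0.200000) = 1.818731
  x_1 = 0.200000 - (-0.618731)/1.818731 = 0.540199
Iteration 2:
  f(0.540199) = -0.042433
  f'(0.540199) = 1.582632
  x_2 = 0.540199 - (-0.042433)/1.582632 = 0.567011
Iteration 3:
  f(0.567011) = -0.000208
  f'(0.567011) = 1.567218
  x_3 = 0.567011 - (-0.000208)/1.567218 = 0.567143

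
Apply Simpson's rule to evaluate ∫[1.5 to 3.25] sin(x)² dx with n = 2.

f(x) = sin(x)²
a = 1.5, b = 3.25, n = 2
h = (b - a)/n = 0.875000

Simpson's rule: (h/3)[f(x₀) + 4f(x₁) + 2f(x₂) + ... + f(xₙ)]

x_0 = 1.5000, f(x_0) = 0.994996, coefficient = 1
x_1 = 2.3750, f(x_1) = 0.481199, coefficient = 4
x_2 = 3.2500, f(x_2) = 0.011706, coefficient = 1

I ≈ (0.875000/3) × 2.931498 = 0.855020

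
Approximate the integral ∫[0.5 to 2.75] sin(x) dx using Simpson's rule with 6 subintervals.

f(x) = sin(x)
a = 0.5, b = 2.75, n = 6
h = (b - a)/n = 0.375000

Simpson's rule: (h/3)[f(x₀) + 4f(x₁) + 2f(x₂) + ... + f(xₙ)]

x_0 = 0.5000, f(x_0) = 0.479426, coefficient = 1
x_1 = 0.8750, f(x_1) = 0.767544, coefficient = 4
x_2 = 1.2500, f(x_2) = 0.948985, coefficient = 2
x_3 = 1.6250, f(x_3) = 0.998531, coefficient = 4
x_4 = 2.0000, f(x_4) = 0.909297, coefficient = 2
x_5 = 2.3750, f(x_5) = 0.693685, coefficient = 4
x_6 = 2.7500, f(x_6) = 0.381661, coefficient = 1

I ≈ (0.375000/3) × 14.416690 = 1.802086
Exact value: 1.801885
Error: 0.000201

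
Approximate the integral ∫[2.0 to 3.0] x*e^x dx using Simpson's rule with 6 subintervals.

f(x) = x*e^x
a = 2.0, b = 3.0, n = 6
h = (b - a)/n = 0.166667

Simpson's rule: (h/3)[f(x₀) + 4f(x₁) + 2f(x₂) + ... + f(xₙ)]

x_0 = 2.0000, f(x_0) = 14.778112, coefficient = 1
x_1 = 2.1667, f(x_1) = 18.913133, coefficient = 4
x_2 = 2.3333, f(x_2) = 24.061937, coefficient = 2
x_3 = 2.5000, f(x_3) = 30.456235, coefficient = 4
x_4 = 2.6667, f(x_4) = 38.378443, coefficient = 2
x_5 = 2.8333, f(x_5) = 48.172446, coefficient = 4
x_6 = 3.0000, f(x_6) = 60.256611, coefficient = 1

I ≈ (0.166667/3) × 590.082740 = 32.782374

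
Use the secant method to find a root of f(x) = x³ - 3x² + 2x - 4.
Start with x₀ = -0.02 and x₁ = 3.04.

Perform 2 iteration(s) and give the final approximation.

f(x) = x³ - 3x² + 2x - 4
x₀ = -0.02, x₁ = 3.04

Secant formula: x_{n+1} = x_n - f(x_n)(x_n - x_{n-1})/(f(x_n) - f(x_{n-1}))

Iteration 1:
  f(-0.020000) = -4.041208
  f(3.040000) = 2.449664
  x_2 = 3.040000 - 2.449664×(3.040000 - (-0.020000))/(2.449664 - (-4.041208))
       = 1.885152
Iteration 2:
  f(3.040000) = 2.449664
  f(1.885152) = -4.191641
  x_3 = 1.885152 - (-4.191641)×(1.885152 - 3.040000)/(-4.191641 - 2.449664)
       = 2.614031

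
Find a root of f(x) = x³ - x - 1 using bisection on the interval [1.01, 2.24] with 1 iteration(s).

f(x) = x³ - x - 1
Initial interval: [1.01, 2.24]

Iteration 1:
  c_1 = (1.010000 + 2.240000)/2 = 1.625000
  f(c_1) = f(1.625000) = 1.666016
  f(a) × f(c) < 0, new interval: [1.010000, 1.625000]

After 1 iteration(s), the approximation is c_1 = 1.625000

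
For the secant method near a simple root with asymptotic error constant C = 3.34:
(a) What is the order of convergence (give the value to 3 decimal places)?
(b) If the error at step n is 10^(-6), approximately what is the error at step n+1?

(a) Secant method has superlinear convergence with order φ = (1+√5)/2 ≈ 1.618.
    This means |e_{n+1}| ≈ C|e_n|^1.618.

(b) With |e_n| = 10^(-6) and C = 3.34:
    |e_{n+1}| ≈ 3.34 × (10^(-6))^1.618 = 3.34 × 10^(-9.71)

(a) ≈ 1.618 (golden ratio); (b) |e_{n+1}| ≈ 6.539e-10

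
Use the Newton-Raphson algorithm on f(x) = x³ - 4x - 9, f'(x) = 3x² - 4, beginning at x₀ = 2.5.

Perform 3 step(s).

f(x) = x³ - 4x - 9
f'(x) = 3x² - 4
x₀ = 2.5

Newton-Raphson formula: x_{n+1} = x_n - f(x_n)/f'(x_n)

Iteration 1:
  f(2.500000) = -3.375000
  f'(2.500000) = 14.750000
  x_1 = 2.500000 - (-3.375000)/14.750000 = 2.728814
Iteration 2:
  f(2.728814) = 0.404647
  f'(2.728814) = 18.339270
  x_2 = 2.728814 - 0.404647/18.339270 = 2.706749
Iteration 3:
  f(2.706749) = 0.003975
  f'(2.706749) = 17.979471
  x_3 = 2.706749 - 0.003975/17.979471 = 2.706528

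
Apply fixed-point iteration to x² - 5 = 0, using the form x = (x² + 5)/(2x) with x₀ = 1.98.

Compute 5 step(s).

Equation: x² - 5 = 0
Fixed-point form: x = (x² + 5)/(2x)
x₀ = 1.98

x_1 = g(1.980000) = 2.252626
x_2 = g(2.252626) = 2.236129
x_3 = g(2.236129) = 2.236068
x_4 = g(2.236068) = 2.236068
x_5 = g(2.236068) = 2.236068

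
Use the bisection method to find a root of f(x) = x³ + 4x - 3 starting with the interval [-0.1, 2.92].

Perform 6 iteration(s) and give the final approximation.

f(x) = x³ + 4x - 3
Initial interval: [-0.1, 2.92]

Iteration 1:
  c_1 = (-0.100000 + 2.920000)/2 = 1.410000
  f(c_1) = f(1.410000) = 5.443221
  f(a) × f(c) < 0, new interval: [-0.100000, 1.410000]
Iteration 2:
  c_2 = (-0.100000 + 1.410000)/2 = 0.655000
  f(c_2) = f(0.655000) = -0.098989
  f(a) × f(c) ≥ 0, new interval: [0.655000, 1.410000]
Iteration 3:
  c_3 = (0.655000 + 1.410000)/2 = 1.032500
  f(c_3) = f(1.032500) = 2.230703
  f(a) × f(c) < 0, new interval: [0.655000, 1.032500]
Iteration 4:
  c_4 = (0.655000 + 1.032500)/2 = 0.843750
  f(c_4) = f(0.843750) = 0.975677
  f(a) × f(c) < 0, new interval: [0.655000, 0.843750]
Iteration 5:
  c_5 = (0.655000 + 0.843750)/2 = 0.749375
  f(c_5) = f(0.749375) = 0.418321
  f(a) × f(c) < 0, new interval: [0.655000, 0.749375]
Iteration 6:
  c_6 = (0.655000 + 0.749375)/2 = 0.702187
  f(c_6) = f(0.702187) = 0.154976
  f(a) × f(c) < 0, new interval: [0.655000, 0.702187]

After 6 iteration(s), the approximation is c_6 = 0.702187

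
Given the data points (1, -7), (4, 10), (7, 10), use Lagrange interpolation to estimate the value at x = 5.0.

Lagrange interpolation formula:
P(x) = Σ yᵢ × Lᵢ(x)
where Lᵢ(x) = Π_{j≠i} (x - xⱼ)/(xᵢ - xⱼ)

L_0(5.0) = (5.0 - 4)/(1 - 4) × (5.0 - 7)/(1 - 7) = -0.111111
L_1(5.0) = (5.0 - 1)/(4 - 1) × (5.0 - 7)/(4 - 7) = 0.888889
L_2(5.0) = (5.0 - 1)/(7 - 1) × (5.0 - 4)/(7 - 4) = 0.222222

P(5.0) = (-7)×L_0(5.0) + 10×L_1(5.0) + 10×L_2(5.0)
P(5.0) = 11.888889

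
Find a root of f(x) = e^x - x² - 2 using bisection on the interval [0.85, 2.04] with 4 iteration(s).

f(x) = e^x - x² - 2
Initial interval: [0.85, 2.04]

Iteration 1:
  c_1 = (0.850000 + 2.040000)/2 = 1.445000
  f(c_1) = f(1.445000) = 0.153827
  f(a) × f(c) < 0, new interval: [0.850000, 1.445000]
Iteration 2:
  c_2 = (0.850000 + 1.445000)/2 = 1.147500
  f(c_2) = f(1.147500) = -0.166449
  f(a) × f(c) ≥ 0, new interval: [1.147500, 1.445000]
Iteration 3:
  c_3 = (1.147500 + 1.445000)/2 = 1.296250
  f(c_3) = f(1.296250) = -0.024701
  f(a) × f(c) ≥ 0, new interval: [1.296250, 1.445000]
Iteration 4:
  c_4 = (1.296250 + 1.445000)/2 = 1.370625
  f(c_4) = f(1.370625) = 0.059198
  f(a) × f(c) < 0, new interval: [1.296250, 1.370625]

After 4 iteration(s), the approximation is c_4 = 1.370625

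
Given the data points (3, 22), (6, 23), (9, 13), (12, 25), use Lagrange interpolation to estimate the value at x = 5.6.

Lagrange interpolation formula:
P(x) = Σ yᵢ × Lᵢ(x)
where Lᵢ(x) = Π_{j≠i} (x - xⱼ)/(xᵢ - xⱼ)

L_0(5.6) = (5.6 - 6)/(3 - 6) × (5.6 - 9)/(3 - 9) × (5.6 - 12)/(3 - 12) = 0.053728
L_1(5.6) = (5.6 - 3)/(6 - 3) × (5.6 - 9)/(6 - 9) × (5.6 - 12)/(6 - 12) = 1.047704
L_2(5.6) = (5.6 - 3)/(9 - 3) × (5.6 - 6)/(9 - 6) × (5.6 - 12)/(9 - 12) = -0.123259
L_3(5.6) = (5.6 - 3)/(12 - 3) × (5.6 - 6)/(12 - 6) × (5.6 - 9)/(12 - 9) = 0.021827

P(5.6) = 22×L_0(5.6) + 23×L_1(5.6) + 13×L_2(5.6) + 25×L_3(5.6)
P(5.6) = 24.222519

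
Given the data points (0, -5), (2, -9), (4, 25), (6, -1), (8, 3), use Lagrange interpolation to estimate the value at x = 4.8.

Lagrange interpolation formula:
P(x) = Σ yᵢ × Lᵢ(x)
where Lᵢ(x) = Π_{j≠i} (x - xⱼ)/(xᵢ - xⱼ)

L_0(4.8) = (4.8 - 2)/(0 - 2) × (4.8 - 4)/(0 - 4) × (4.8 - 6)/(0 - 6) × (4.8 - 8)/(0 - 8) = 0.022400
L_1(4.8) = (4.8 - 0)/(2 - 0) × (4.8 - 4)/(2 - 4) × (4.8 - 6)/(2 - 6) × (4.8 - 8)/(2 - 8) = -0.153600
L_2(4.8) = (4.8 - 0)/(4 - 0) × (4.8 - 2)/(4 - 2) × (4.8 - 6)/(4 - 6) × (4.8 - 8)/(4 - 8) = 0.806400
L_3(4.8) = (4.8 - 0)/(6 - 0) × (4.8 - 2)/(6 - 2) × (4.8 - 4)/(6 - 4) × (4.8 - 8)/(6 - 8) = 0.358400
L_4(4.8) = (4.8 - 0)/(8 - 0) × (4.8 - 2)/(8 - 2) × (4.8 - 4)/(8 - 4) × (4.8 - 6)/(8 - 6) = -0.033600

P(4.8) = (-5)×L_0(4.8) + (-9)×L_1(4.8) + 25×L_2(4.8) + (-1)×L_3(4.8) + 3×L_4(4.8)
P(4.8) = 20.971200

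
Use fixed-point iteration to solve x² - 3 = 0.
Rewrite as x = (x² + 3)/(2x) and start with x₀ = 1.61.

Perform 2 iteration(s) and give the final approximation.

Equation: x² - 3 = 0
Fixed-point form: x = (x² + 3)/(2x)
x₀ = 1.61

x_1 = g(1.610000) = 1.736677
x_2 = g(1.736677) = 1.732057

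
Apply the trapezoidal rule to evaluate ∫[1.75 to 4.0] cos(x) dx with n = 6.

f(x) = cos(x)
a = 1.75, b = 4.0, n = 6
h = (b - a)/n = 0.375000

Trapezoidal rule: (h/2)[f(x₀) + 2f(x₁) + 2f(x₂) + ... + f(xₙ)]

x_0 = 1.7500, f(x_0) = -0.178246, coefficient = 1
x_1 = 2.1250, f(x_1) = -0.526266, coefficient = 2
x_2 = 2.5000, f(x_2) = -0.801144, coefficient = 2
x_3 = 2.8750, f(x_3) = -0.964674, coefficient = 2
x_4 = 3.2500, f(x_4) = -0.994130, coefficient = 2
x_5 = 3.6250, f(x_5) = -0.885416, coefficient = 2
x_6 = 4.0000, f(x_6) = -0.653644, coefficient = 1

I ≈ (0.375000/2) × -9.175150 = -1.720341
Exact value: -1.740788
Error: 0.020448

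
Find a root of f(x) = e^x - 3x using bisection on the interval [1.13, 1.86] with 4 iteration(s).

f(x) = e^x - 3x
Initial interval: [1.13, 1.86]

Iteration 1:
  c_1 = (1.130000 + 1.860000)/2 = 1.495000
  f(c_1) = f(1.495000) = -0.025663
  f(a) × f(c) ≥ 0, new interval: [1.495000, 1.860000]
Iteration 2:
  c_2 = (1.495000 + 1.860000)/2 = 1.677500
  f(c_2) = f(1.677500) = 0.319659
  f(a) × f(c) < 0, new interval: [1.495000, 1.677500]
Iteration 3:
  c_3 = (1.495000 + 1.677500)/2 = 1.586250
  f(c_3) = f(1.586250) = 0.126644
  f(a) × f(c) < 0, new interval: [1.495000, 1.586250]
Iteration 4:
  c_4 = (1.495000 + 1.586250)/2 = 1.540625
  f(c_4) = f(1.540625) = 0.045632
  f(a) × f(c) < 0, new interval: [1.495000, 1.540625]

After 4 iteration(s), the approximation is c_4 = 1.540625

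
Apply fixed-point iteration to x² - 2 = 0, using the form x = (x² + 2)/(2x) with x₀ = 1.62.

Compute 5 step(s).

Equation: x² - 2 = 0
Fixed-point form: x = (x² + 2)/(2x)
x₀ = 1.62

x_1 = g(1.620000) = 1.427284
x_2 = g(1.427284) = 1.414273
x_3 = g(1.414273) = 1.414214
x_4 = g(1.414214) = 1.414214
x_5 = g(1.414214) = 1.414214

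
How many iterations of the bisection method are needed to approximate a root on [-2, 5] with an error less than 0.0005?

We need (b-a)/2^n ≤ 0.0005
(5 - (-2))/2^n ≤ 0.0005
7/2^n ≤ 0.0005
2^n ≥ 14000
n ≥ log₂(14000) = 13.77
n ≥ 14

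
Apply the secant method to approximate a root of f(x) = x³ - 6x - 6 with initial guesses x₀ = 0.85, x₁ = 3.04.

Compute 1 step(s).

f(x) = x³ - 6x - 6
x₀ = 0.85, x₁ = 3.04

Secant formula: x_{n+1} = x_n - f(x_n)(x_n - x_{n-1})/(f(x_n) - f(x_{n-1}))

Iteration 1:
  f(0.850000) = -10.485875
  f(3.040000) = 3.854464
  x_2 = 3.040000 - 3.854464×(3.040000 - 0.850000)/(3.854464 - (-10.485875))
       = 2.451361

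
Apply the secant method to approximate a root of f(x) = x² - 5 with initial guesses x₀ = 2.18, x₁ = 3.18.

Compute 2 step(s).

f(x) = x² - 5
x₀ = 2.18, x₁ = 3.18

Secant formula: x_{n+1} = x_n - f(x_n)(x_n - x_{n-1})/(f(x_n) - f(x_{n-1}))

Iteration 1:
  f(2.180000) = -0.247600
  f(3.180000) = 5.112400
  x_2 = 3.180000 - 5.112400×(3.180000 - 2.180000)/(5.112400 - (-0.247600))
       = 2.226194
Iteration 2:
  f(3.180000) = 5.112400
  f(2.226194) = -0.044060
  x_3 = 2.226194 - (-0.044060)×(2.226194 - 3.180000)/(-0.044060 - 5.112400)
       = 2.234344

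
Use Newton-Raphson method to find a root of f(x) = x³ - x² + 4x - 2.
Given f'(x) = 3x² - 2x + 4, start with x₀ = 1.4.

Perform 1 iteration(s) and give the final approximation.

f(x) = x³ - x² + 4x - 2
f'(x) = 3x² - 2x + 4
x₀ = 1.4

Newton-Raphson formula: x_{n+1} = x_n - f(x_n)/f'(x_n)

Iteration 1:
  f(1.400000) = 4.384000
  f'(1.400000) = 7.080000
  x_1 = 1.400000 - 4.384000/7.080000 = 0.780791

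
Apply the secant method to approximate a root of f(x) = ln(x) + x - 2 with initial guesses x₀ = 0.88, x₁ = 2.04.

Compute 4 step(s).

f(x) = ln(x) + x - 2
x₀ = 0.88, x₁ = 2.04

Secant formula: x_{n+1} = x_n - f(x_n)(x_n - x_{n-1})/(f(x_n) - f(x_{n-1}))

Iteration 1:
  f(0.880000) = -1.247833
  f(2.040000) = 0.752950
  x_2 = 2.040000 - 0.752950×(2.040000 - 0.880000)/(0.752950 - (-1.247833))
       = 1.603460
Iteration 2:
  f(2.040000) = 0.752950
  f(1.603460) = 0.075624
  x_3 = 1.603460 - 0.075624×(1.603460 - 2.040000)/(0.075624 - 0.752950)
       = 1.554720
Iteration 3:
  f(1.603460) = 0.075624
  f(1.554720) = -0.003984
  x_4 = 1.554720 - (-0.003984)×(1.554720 - 1.603460)/(-0.003984 - 0.075624)
       = 1.557160
Iteration 4:
  f(1.554720) = -0.003984
  f(1.557160) = 0.000023
  x_5 = 1.557160 - 0.000023×(1.557160 - 1.554720)/(0.000023 - (-0.003984))
       = 1.557146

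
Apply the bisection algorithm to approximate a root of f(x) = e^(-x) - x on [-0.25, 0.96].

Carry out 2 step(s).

f(x) = e^(-x) - x
Initial interval: [-0.25, 0.96]

Iteration 1:
  c_1 = (-0.250000 + 0.960000)/2 = 0.355000
  f(c_1) = f(0.355000) = 0.346173
  f(a) × f(c) ≥ 0, new interval: [0.355000, 0.960000]
Iteration 2:
  c_2 = (0.355000 + 0.960000)/2 = 0.657500
  f(c_2) = f(0.657500) = -0.139355
  f(a) × f(c) < 0, new interval: [0.355000, 0.657500]

After 2 iteration(s), the approximation is c_2 = 0.657500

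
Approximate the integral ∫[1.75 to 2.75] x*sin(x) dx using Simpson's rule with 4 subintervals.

f(x) = x*sin(x)
a = 1.75, b = 2.75, n = 4
h = (b - a)/n = 0.250000

Simpson's rule: (h/3)[f(x₀) + 4f(x₁) + 2f(x₂) + ... + f(xₙ)]

x_0 = 1.7500, f(x_0) = 1.721975, coefficient = 1
x_1 = 2.0000, f(x_1) = 1.818595, coefficient = 4
x_2 = 2.2500, f(x_2) = 1.750665, coefficient = 2
x_3 = 2.5000, f(x_3) = 1.496180, coefficient = 4
x_4 = 2.7500, f(x_4) = 1.049568, coefficient = 1

I ≈ (0.250000/3) × 19.531973 = 1.627664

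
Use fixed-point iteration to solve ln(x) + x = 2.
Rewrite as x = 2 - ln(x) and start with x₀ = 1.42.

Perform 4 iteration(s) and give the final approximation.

Equation: ln(x) + x = 2
Fixed-point form: x = 2 - ln(x)
x₀ = 1.42

x_1 = g(1.420000) = 1.649343
x_2 = g(1.649343) = 1.499623
x_3 = g(1.499623) = 1.594786
x_4 = g(1.594786) = 1.533260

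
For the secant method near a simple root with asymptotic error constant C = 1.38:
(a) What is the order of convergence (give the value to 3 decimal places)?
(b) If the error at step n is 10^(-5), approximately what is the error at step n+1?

(a) Secant method has superlinear convergence with order φ = (1+√5)/2 ≈ 1.618.
    This means |e_{n+1}| ≈ C|e_n|^1.618.

(b) With |e_n| = 10^(-5) and C = 1.38:
    |e_{n+1}| ≈ 1.38 × (10^(-5))^1.618 = 1.38 × 10^(-8.09)

(a) ≈ 1.618 (golden ratio); (b) |e_{n+1}| ≈ 1.121e-08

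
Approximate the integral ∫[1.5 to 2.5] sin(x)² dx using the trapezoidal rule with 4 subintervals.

f(x) = sin(x)²
a = 1.5, b = 2.5, n = 4
h = (b - a)/n = 0.250000

Trapezoidal rule: (h/2)[f(x₀) + 2f(x₁) + 2f(x₂) + ... + f(xₙ)]

x_0 = 1.5000, f(x_0) = 0.994996, coefficient = 1
x_1 = 1.7500, f(x_1) = 0.968228, coefficient = 2
x_2 = 2.0000, f(x_2) = 0.826822, coefficient = 2
x_3 = 2.2500, f(x_3) = 0.605398, coefficient = 2
x_4 = 2.5000, f(x_4) = 0.358169, coefficient = 1

I ≈ (0.250000/2) × 6.154061 = 0.769258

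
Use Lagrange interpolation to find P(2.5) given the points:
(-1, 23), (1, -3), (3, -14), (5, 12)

Lagrange interpolation formula:
P(x) = Σ yᵢ × Lᵢ(x)
where Lᵢ(x) = Π_{j≠i} (x - xⱼ)/(xᵢ - xⱼ)

L_0(2.5) = (2.5 - 1)/(-1 - 1) × (2.5 - 3)/(-1 - 3) × (2.5 - 5)/(-1 - 5) = -0.039062
L_1(2.5) = (2.5 - (-1))/(1 - (-1)) × (2.5 - 3)/(1 - 3) × (2.5 - 5)/(1 - 5) = 0.273438
L_2(2.5) = (2.5 - (-1))/(3 - (-1)) × (2.5 - 1)/(3 - 1) × (2.5 - 5)/(3 - 5) = 0.820312
L_3(2.5) = (2.5 - (-1))/(5 - (-1)) × (2.5 - 1)/(5 - 1) × (2.5 - 3)/(5 - 3) = -0.054688

P(2.5) = 23×L_0(2.5) + (-3)×L_1(2.5) + (-14)×L_2(2.5) + 12×L_3(2.5)
P(2.5) = -13.859375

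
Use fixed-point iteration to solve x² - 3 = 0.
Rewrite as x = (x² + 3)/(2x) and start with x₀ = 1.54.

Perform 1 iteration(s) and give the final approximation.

Equation: x² - 3 = 0
Fixed-point form: x = (x² + 3)/(2x)
x₀ = 1.54

x_1 = g(1.540000) = 1.744026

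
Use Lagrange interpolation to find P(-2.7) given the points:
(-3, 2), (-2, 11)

Lagrange interpolation formula:
P(x) = Σ yᵢ × Lᵢ(x)
where Lᵢ(x) = Π_{j≠i} (x - xⱼ)/(xᵢ - xⱼ)

L_0(-2.7) = (-2.7 - (-2))/(-3 - (-2)) = 0.700000
L_1(-2.7) = (-2.7 - (-3))/(-2 - (-3)) = 0.300000

P(-2.7) = 2×L_0(-2.7) + 11×L_1(-2.7)
P(-2.7) = 4.700000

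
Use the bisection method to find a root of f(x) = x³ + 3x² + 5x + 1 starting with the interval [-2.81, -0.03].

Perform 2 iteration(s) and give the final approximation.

f(x) = x³ + 3x² + 5x + 1
Initial interval: [-2.81, -0.03]

Iteration 1:
  c_1 = (-2.810000 + (-0.030000))/2 = -1.420000
  f(c_1) = f(-1.420000) = -2.914088
  f(a) × f(c) ≥ 0, new interval: [-1.420000, -0.030000]
Iteration 2:
  c_2 = (-1.420000 + (-0.030000))/2 = -0.725000
  f(c_2) = f(-0.725000) = -1.429203
  f(a) × f(c) ≥ 0, new interval: [-0.725000, -0.030000]

After 2 iteration(s), the approximation is c_2 = -0.725000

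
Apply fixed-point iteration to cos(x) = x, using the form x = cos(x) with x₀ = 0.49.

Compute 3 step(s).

Equation: cos(x) = x
Fixed-point form: x = cos(x)
x₀ = 0.49

x_1 = g(0.490000) = 0.882333
x_2 = g(0.882333) = 0.635351
x_3 = g(0.635351) = 0.804863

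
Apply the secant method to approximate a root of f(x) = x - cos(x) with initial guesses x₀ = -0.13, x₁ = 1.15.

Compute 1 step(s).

f(x) = x - cos(x)
x₀ = -0.13, x₁ = 1.15

Secant formula: x_{n+1} = x_n - f(x_n)(x_n - x_{n-1})/(f(x_n) - f(x_{n-1}))

Iteration 1:
  f(-0.130000) = -1.121562
  f(1.150000) = 0.741513
  x_2 = 1.150000 - 0.741513×(1.150000 - (-0.130000))/(0.741513 - (-1.121562))
       = 0.640554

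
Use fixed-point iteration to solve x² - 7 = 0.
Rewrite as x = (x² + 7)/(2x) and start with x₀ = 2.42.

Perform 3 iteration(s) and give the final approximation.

Equation: x² - 7 = 0
Fixed-point form: x = (x² + 7)/(2x)
x₀ = 2.42

x_1 = g(2.420000) = 2.656281
x_2 = g(2.656281) = 2.645772
x_3 = g(2.645772) = 2.645751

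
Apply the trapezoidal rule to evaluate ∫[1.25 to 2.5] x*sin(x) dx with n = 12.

f(x) = x*sin(x)
a = 1.25, b = 2.5, n = 12
h = (b - a)/n = 0.104167

Trapezoidal rule: (h/2)[f(x₀) + 2f(x₁) + 2f(x₂) + ... + f(xₙ)]

x_0 = 1.2500, f(x_0) = 1.186231, coefficient = 1
x_1 = 1.3542, f(x_1) = 1.322516, coefficient = 2
x_2 = 1.4583, f(x_2) = 1.449121, coefficient = 2
x_3 = 1.5625, f(x_3) = 1.562446, coefficient = 2
x_4 = 1.6667, f(x_4) = 1.659013, coefficient = 2
x_5 = 1.7708, f(x_5) = 1.735522, coefficient = 2
x_6 = 1.8750, f(x_6) = 1.788911, coefficient = 2
x_7 = 1.9792, f(x_7) = 1.816418, coefficient = 2
x_8 = 2.0833, f(x_8) = 1.815632, coefficient = 2
x_9 = 2.1875, f(x_9) = 1.784539, coefficient = 2
x_10 = 2.2917, f(x_10) = 1.721572, coefficient = 2
x_11 = 2.3958, f(x_11) = 1.625644, coefficient = 2
x_12 = 2.5000, f(x_12) = 1.496180, coefficient = 1

I ≈ (0.104167/2) × 39.245080 = 2.044015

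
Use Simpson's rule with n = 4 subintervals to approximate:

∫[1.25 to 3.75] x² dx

f(x) = x²
a = 1.25, b = 3.75, n = 4
h = (b - a)/n = 0.625000

Simpson's rule: (h/3)[f(x₀) + 4f(x₁) + 2f(x₂) + ... + f(xₙ)]

x_0 = 1.2500, f(x_0) = 1.562500, coefficient = 1
x_1 = 1.8750, f(x_1) = 3.515625, coefficient = 4
x_2 = 2.5000, f(x_2) = 6.250000, coefficient = 2
x_3 = 3.1250, f(x_3) = 9.765625, coefficient = 4
x_4 = 3.7500, f(x_4) = 14.062500, coefficient = 1

I ≈ (0.625000/3) × 81.250000 = 16.927083
Exact value: 16.927083
Error: 0.000000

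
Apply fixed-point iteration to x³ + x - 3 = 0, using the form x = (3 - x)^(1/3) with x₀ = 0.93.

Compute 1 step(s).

Equation: x³ + x - 3 = 0
Fixed-point form: x = (3 - x)^(1/3)
x₀ = 0.93

x_1 = g(0.930000) = 1.274452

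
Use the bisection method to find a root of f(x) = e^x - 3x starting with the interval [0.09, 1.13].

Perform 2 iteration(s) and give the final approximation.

f(x) = e^x - 3x
Initial interval: [0.09, 1.13]

Iteration 1:
  c_1 = (0.090000 + 1.130000)/2 = 0.610000
  f(c_1) = f(0.610000) = 0.010431
  f(a) × f(c) ≥ 0, new interval: [0.610000, 1.130000]
Iteration 2:
  c_2 = (0.610000 + 1.130000)/2 = 0.870000
  f(c_2) = f(0.870000) = -0.223089
  f(a) × f(c) < 0, new interval: [0.610000, 0.870000]

After 2 iteration(s), the approximation is c_2 = 0.870000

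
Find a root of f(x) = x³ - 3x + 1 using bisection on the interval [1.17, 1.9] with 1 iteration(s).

f(x) = x³ - 3x + 1
Initial interval: [1.17, 1.9]

Iteration 1:
  c_1 = (1.170000 + 1.900000)/2 = 1.535000
  f(c_1) = f(1.535000) = 0.011805
  f(a) × f(c) < 0, new interval: [1.170000, 1.535000]

After 1 iteration(s), the approximation is c_1 = 1.535000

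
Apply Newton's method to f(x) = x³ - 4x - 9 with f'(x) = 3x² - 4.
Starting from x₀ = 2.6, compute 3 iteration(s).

f(x) = x³ - 4x - 9
f'(x) = 3x² - 4
x₀ = 2.6

Newton-Raphson formula: x_{n+1} = x_n - f(x_n)/f'(x_n)

Iteration 1:
  f(2.600000) = -1.824000
  f'(2.600000) = 16.280000
  x_1 = 2.600000 - (-1.824000)/16.280000 = 2.712039
Iteration 2:
  f(2.712039) = 0.099318
  f'(2.712039) = 18.065472
  x_2 = 2.712039 - 0.099318/18.065472 = 2.706542
Iteration 3:
  f(2.706542) = 0.000246
  f'(2.706542) = 17.976103
  x_3 = 2.706542 - 0.000246/17.976103 = 2.706528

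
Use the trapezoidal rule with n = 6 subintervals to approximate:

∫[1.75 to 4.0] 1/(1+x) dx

f(x) = 1/(1+x)
a = 1.75, b = 4.0, n = 6
h = (b - a)/n = 0.375000

Trapezoidal rule: (h/2)[f(x₀) + 2f(x₁) + 2f(x₂) + ... + f(xₙ)]

x_0 = 1.7500, f(x_0) = 0.363636, coefficient = 1
x_1 = 2.1250, f(x_1) = 0.320000, coefficient = 2
x_2 = 2.5000, f(x_2) = 0.285714, coefficient = 2
x_3 = 2.8750, f(x_3) = 0.258065, coefficient = 2
x_4 = 3.2500, f(x_4) = 0.235294, coefficient = 2
x_5 = 3.6250, f(x_5) = 0.216216, coefficient = 2
x_6 = 4.0000, f(x_6) = 0.200000, coefficient = 1

I ≈ (0.375000/2) × 3.194215 = 0.598915
Exact value: 0.597837
Error: 0.001078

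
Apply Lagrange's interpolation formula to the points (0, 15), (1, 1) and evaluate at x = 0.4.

Lagrange interpolation formula:
P(x) = Σ yᵢ × Lᵢ(x)
where Lᵢ(x) = Π_{j≠i} (x - xⱼ)/(xᵢ - xⱼ)

L_0(0.4) = (0.4 - 1)/(0 - 1) = 0.600000
L_1(0.4) = (0.4 - 0)/(1 - 0) = 0.400000

P(0.4) = 15×L_0(0.4) + 1×L_1(0.4)
P(0.4) = 9.400000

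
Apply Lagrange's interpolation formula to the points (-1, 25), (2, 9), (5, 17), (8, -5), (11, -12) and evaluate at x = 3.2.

Lagrange interpolation formula:
P(x) = Σ yᵢ × Lᵢ(x)
where Lᵢ(x) = Π_{j≠i} (x - xⱼ)/(xᵢ - xⱼ)

L_0(3.2) = (3.2 - 2)/(-1 - 2) × (3.2 - 5)/(-1 - 5) × (3.2 - 8)/(-1 - 8) × (3.2 - 11)/(-1 - 11) = -0.041600
L_1(3.2) = (3.2 - (-1))/(2 - (-1)) × (3.2 - 5)/(2 - 5) × (3.2 - 8)/(2 - 8) × (3.2 - 11)/(2 - 11) = 0.582400
L_2(3.2) = (3.2 - (-1))/(5 - (-1)) × (3.2 - 2)/(5 - 2) × (3.2 - 8)/(5 - 8) × (3.2 - 11)/(5 - 11) = 0.582400
L_3(3.2) = (3.2 - (-1))/(8 - (-1)) × (3.2 - 2)/(8 - 2) × (3.2 - 5)/(8 - 5) × (3.2 - 11)/(8 - 11) = -0.145600
L_4(3.2) = (3.2 - (-1))/(11 - (-1)) × (3.2 - 2)/(11 - 2) × (3.2 - 5)/(11 - 5) × (3.2 - 8)/(11 - 8) = 0.022400

P(3.2) = 25×L_0(3.2) + 9×L_1(3.2) + 17×L_2(3.2) + (-5)×L_3(3.2) + (-12)×L_4(3.2)
P(3.2) = 14.561600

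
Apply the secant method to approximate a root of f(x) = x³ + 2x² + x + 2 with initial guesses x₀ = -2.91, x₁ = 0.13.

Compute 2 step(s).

f(x) = x³ + 2x² + x + 2
x₀ = -2.91, x₁ = 0.13

Secant formula: x_{n+1} = x_n - f(x_n)(x_n - x_{n-1})/(f(x_n) - f(x_{n-1}))

Iteration 1:
  f(-2.910000) = -8.615971
  f(0.130000) = 2.165997
  x_2 = 0.130000 - 2.165997×(0.130000 - (-2.910000))/(2.165997 - (-8.615971))
       = -0.480708
Iteration 2:
  f(0.130000) = 2.165997
  f(-0.480708) = 1.870370
  x_3 = -0.480708 - 1.870370×(-0.480708 - 0.130000)/(1.870370 - 2.165997)
       = -4.344530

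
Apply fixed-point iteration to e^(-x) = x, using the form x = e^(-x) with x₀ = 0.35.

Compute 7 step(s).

Equation: e^(-x) = x
Fixed-point form: x = e^(-x)
x₀ = 0.35

x_1 = g(0.350000) = 0.704688
x_2 = g(0.704688) = 0.494263
x_3 = g(0.494263) = 0.610020
x_4 = g(0.610020) = 0.543340
x_5 = g(0.543340) = 0.580805
x_6 = g(0.580805) = 0.559448
x_7 = g(0.559448) = 0.571525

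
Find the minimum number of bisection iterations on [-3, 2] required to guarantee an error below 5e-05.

We need (b-a)/2^n ≤ 5e-05
(2 - (-3))/2^n ≤ 5e-05
5/2^n ≤ 5e-05
2^n ≥ 100000
n ≥ log₂(100000) = 16.61
n ≥ 17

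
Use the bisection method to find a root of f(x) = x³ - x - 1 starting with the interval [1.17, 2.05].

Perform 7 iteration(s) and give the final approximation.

f(x) = x³ - x - 1
Initial interval: [1.17, 2.05]

Iteration 1:
  c_1 = (1.170000 + 2.050000)/2 = 1.610000
  f(c_1) = f(1.610000) = 1.563281
  f(a) × f(c) < 0, new interval: [1.170000, 1.610000]
Iteration 2:
  c_2 = (1.170000 + 1.610000)/2 = 1.390000
  f(c_2) = f(1.390000) = 0.295619
  f(a) × f(c) < 0, new interval: [1.170000, 1.390000]
Iteration 3:
  c_3 = (1.170000 + 1.390000)/2 = 1.280000
  f(c_3) = f(1.280000) = -0.182848
  f(a) × f(c) ≥ 0, new interval: [1.280000, 1.390000]
Iteration 4:
  c_4 = (1.280000 + 1.390000)/2 = 1.335000
  f(c_4) = f(1.335000) = 0.044270
  f(a) × f(c) < 0, new interval: [1.280000, 1.335000]
Iteration 5:
  c_5 = (1.280000 + 1.335000)/2 = 1.307500
  f(c_5) = f(1.307500) = -0.072255
  f(a) × f(c) ≥ 0, new interval: [1.307500, 1.335000]
Iteration 6:
  c_6 = (1.307500 + 1.335000)/2 = 1.321250
  f(c_6) = f(1.321250) = -0.014742
  f(a) × f(c) ≥ 0, new interval: [1.321250, 1.335000]
Iteration 7:
  c_7 = (1.321250 + 1.335000)/2 = 1.328125
  f(c_7) = f(1.328125) = 0.014576
  f(a) × f(c) < 0, new interval: [1.321250, 1.328125]

After 7 iteration(s), the approximation is c_7 = 1.328125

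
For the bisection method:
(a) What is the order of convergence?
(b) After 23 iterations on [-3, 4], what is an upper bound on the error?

(a) Bisection has linear (order 1) convergence; the error is halved each step.

(b) Error bound = (b-a)/2^n = (4 - (-3))/2^{23}
    = 7/2^{23}

(a) 1 (linear); (b) error ≤ 8.34e-07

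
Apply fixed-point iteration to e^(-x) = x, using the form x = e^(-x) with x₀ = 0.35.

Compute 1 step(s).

Equation: e^(-x) = x
Fixed-point form: x = e^(-x)
x₀ = 0.35

x_1 = g(0.350000) = 0.704688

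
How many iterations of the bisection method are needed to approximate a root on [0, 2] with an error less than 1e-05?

We need (b-a)/2^n ≤ 1e-05
(2 - 0)/2^n ≤ 1e-05
2/2^n ≤ 1e-05
2^n ≥ 200000
n ≥ log₂(200000) = 17.61
n ≥ 18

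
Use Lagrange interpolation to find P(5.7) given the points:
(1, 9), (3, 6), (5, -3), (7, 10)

Lagrange interpolation formula:
P(x) = Σ yᵢ × Lᵢ(x)
where Lᵢ(x) = Π_{j≠i} (x - xⱼ)/(xᵢ - xⱼ)

L_0(5.7) = (5.7 - 3)/(1 - 3) × (5.7 - 5)/(1 - 5) × (5.7 - 7)/(1 - 7) = 0.051188
L_1(5.7) = (5.7 - 1)/(3 - 1) × (5.7 - 5)/(3 - 5) × (5.7 - 7)/(3 - 7) = -0.267313
L_2(5.7) = (5.7 - 1)/(5 - 1) × (5.7 - 3)/(5 - 3) × (5.7 - 7)/(5 - 7) = 1.031062
L_3(5.7) = (5.7 - 1)/(7 - 1) × (5.7 - 3)/(7 - 3) × (5.7 - 5)/(7 - 5) = 0.185063

P(5.7) = 9×L_0(5.7) + 6×L_1(5.7) + (-3)×L_2(5.7) + 10×L_3(5.7)
P(5.7) = -2.385750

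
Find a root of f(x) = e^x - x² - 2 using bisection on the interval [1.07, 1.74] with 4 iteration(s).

f(x) = e^x - x² - 2
Initial interval: [1.07, 1.74]

Iteration 1:
  c_1 = (1.070000 + 1.740000)/2 = 1.405000
  f(c_1) = f(1.405000) = 0.101502
  f(a) × f(c) < 0, new interval: [1.070000, 1.405000]
Iteration 2:
  c_2 = (1.070000 + 1.405000)/2 = 1.237500
  f(c_2) = f(1.237500) = -0.084421
  f(a) × f(c) ≥ 0, new interval: [1.237500, 1.405000]
Iteration 3:
  c_3 = (1.237500 + 1.405000)/2 = 1.321250
  f(c_3) = f(1.321250) = 0.002402
  f(a) × f(c) < 0, new interval: [1.237500, 1.321250]
Iteration 4:
  c_4 = (1.237500 + 1.321250)/2 = 1.279375
  f(c_4) = f(1.279375) = -0.042408
  f(a) × f(c) ≥ 0, new interval: [1.279375, 1.321250]

After 4 iteration(s), the approximation is c_4 = 1.279375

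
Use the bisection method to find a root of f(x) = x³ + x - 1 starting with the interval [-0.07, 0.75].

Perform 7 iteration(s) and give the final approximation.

f(x) = x³ + x - 1
Initial interval: [-0.07, 0.75]

Iteration 1:
  c_1 = (-0.070000 + 0.750000)/2 = 0.340000
  f(c_1) = f(0.340000) = -0.620696
  f(a) × f(c) ≥ 0, new interval: [0.340000, 0.750000]
Iteration 2:
  c_2 = (0.340000 + 0.750000)/2 = 0.545000
  f(c_2) = f(0.545000) = -0.293121
  f(a) × f(c) ≥ 0, new interval: [0.545000, 0.750000]
Iteration 3:
  c_3 = (0.545000 + 0.750000)/2 = 0.647500
  f(c_3) = f(0.647500) = -0.081032
  f(a) × f(c) ≥ 0, new interval: [0.647500, 0.750000]
Iteration 4:
  c_4 = (0.647500 + 0.750000)/2 = 0.698750
  f(c_4) = f(0.698750) = 0.039916
  f(a) × f(c) < 0, new interval: [0.647500, 0.698750]
Iteration 5:
  c_5 = (0.647500 + 0.698750)/2 = 0.673125
  f(c_5) = f(0.673125) = -0.021884
  f(a) × f(c) ≥ 0, new interval: [0.673125, 0.698750]
Iteration 6:
  c_6 = (0.673125 + 0.698750)/2 = 0.685937
  f(c_6) = f(0.685937) = 0.008678
  f(a) × f(c) < 0, new interval: [0.673125, 0.685937]
Iteration 7:
  c_7 = (0.673125 + 0.685937)/2 = 0.679531
  f(c_7) = f(0.679531) = -0.006687
  f(a) × f(c) ≥ 0, new interval: [0.679531, 0.685937]

After 7 iteration(s), the approximation is c_7 = 0.679531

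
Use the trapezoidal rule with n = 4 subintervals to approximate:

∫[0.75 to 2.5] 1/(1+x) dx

f(x) = 1/(1+x)
a = 0.75, b = 2.5, n = 4
h = (b - a)/n = 0.437500

Trapezoidal rule: (h/2)[f(x₀) + 2f(x₁) + 2f(x₂) + ... + f(xₙ)]

x_0 = 0.7500, f(x_0) = 0.571429, coefficient = 1
x_1 = 1.1875, f(x_1) = 0.457143, coefficient = 2
x_2 = 1.6250, f(x_2) = 0.380952, coefficient = 2
x_3 = 2.0625, f(x_3) = 0.326531, coefficient = 2
x_4 = 2.5000, f(x_4) = 0.285714, coefficient = 1

I ≈ (0.437500/2) × 3.186395 = 0.697024
Exact value: 0.693147
Error: 0.003877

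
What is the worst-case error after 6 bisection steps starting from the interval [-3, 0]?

Bisection error bound: |error| ≤ (b-a)/2^n
|error| ≤ (0 - (-3))/2^6 = 3/2^6
|error| ≤ 0.0468750000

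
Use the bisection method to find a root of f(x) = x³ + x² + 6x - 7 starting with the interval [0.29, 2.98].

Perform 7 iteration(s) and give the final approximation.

f(x) = x³ + x² + 6x - 7
Initial interval: [0.29, 2.98]

Iteration 1:
  c_1 = (0.290000 + 2.980000)/2 = 1.635000
  f(c_1) = f(1.635000) = 9.853948
  f(a) × f(c) < 0, new interval: [0.290000, 1.635000]
Iteration 2:
  c_2 = (0.290000 + 1.635000)/2 = 0.962500
  f(c_2) = f(0.962500) = 0.593072
  f(a) × f(c) < 0, new interval: [0.290000, 0.962500]
Iteration 3:
  c_3 = (0.290000 + 0.962500)/2 = 0.626250
  f(c_3) = f(0.626250) = -2.604703
  f(a) × f(c) ≥ 0, new interval: [0.626250, 0.962500]
Iteration 4:
  c_4 = (0.626250 + 0.962500)/2 = 0.794375
  f(c_4) = f(0.794375) = -1.101443
  f(a) × f(c) ≥ 0, new interval: [0.794375, 0.962500]
Iteration 5:
  c_5 = (0.794375 + 0.962500)/2 = 0.878437
  f(c_5) = f(0.878437) = -0.279874
  f(a) × f(c) ≥ 0, new interval: [0.878437, 0.962500]
Iteration 6:
  c_6 = (0.878437 + 0.962500)/2 = 0.920469
  f(c_6) = f(0.920469) = 0.149954
  f(a) × f(c) < 0, new interval: [0.878437, 0.920469]
Iteration 7:
  c_7 = (0.878437 + 0.920469)/2 = 0.899453
  f(c_7) = f(0.899453) = -0.066593
  f(a) × f(c) ≥ 0, new interval: [0.899453, 0.920469]

After 7 iteration(s), the approximation is c_7 = 0.899453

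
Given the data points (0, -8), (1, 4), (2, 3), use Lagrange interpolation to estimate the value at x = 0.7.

Lagrange interpolation formula:
P(x) = Σ yᵢ × Lᵢ(x)
where Lᵢ(x) = Π_{j≠i} (x - xⱼ)/(xᵢ - xⱼ)

L_0(0.7) = (0.7 - 1)/(0 - 1) × (0.7 - 2)/(0 - 2) = 0.195000
L_1(0.7) = (0.7 - 0)/(1 - 0) × (0.7 - 2)/(1 - 2) = 0.910000
L_2(0.7) = (0.7 - 0)/(2 - 0) × (0.7 - 1)/(2 - 1) = -0.105000

P(0.7) = (-8)×L_0(0.7) + 4×L_1(0.7) + 3×L_2(0.7)
P(0.7) = 1.765000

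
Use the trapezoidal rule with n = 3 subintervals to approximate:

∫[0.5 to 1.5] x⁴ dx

f(x) = x⁴
a = 0.5, b = 1.5, n = 3
h = (b - a)/n = 0.333333

Trapezoidal rule: (h/2)[f(x₀) + 2f(x₁) + 2f(x₂) + ... + f(xₙ)]

x_0 = 0.5000, f(x_0) = 0.062500, coefficient = 1
x_1 = 0.8333, f(x_1) = 0.482253, coefficient = 2
x_2 = 1.1667, f(x_2) = 1.852623, coefficient = 2
x_3 = 1.5000, f(x_3) = 5.062500, coefficient = 1

I ≈ (0.333333/2) × 9.794753 = 1.632459
Exact value: 1.512500
Error: 0.119959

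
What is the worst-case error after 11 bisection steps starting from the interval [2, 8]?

Bisection error bound: |error| ≤ (b-a)/2^n
|error| ≤ (8 - 2)/2^11 = 6/2^11
|error| ≤ 0.0029296875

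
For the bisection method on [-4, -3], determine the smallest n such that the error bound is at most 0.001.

We need (b-a)/2^n ≤ 0.001
(-3 - (-4))/2^n ≤ 0.001
1/2^n ≤ 0.001
2^n ≥ 1000
n ≥ log₂(1000) = 9.97
n ≥ 10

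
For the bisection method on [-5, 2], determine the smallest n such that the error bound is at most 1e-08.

We need (b-a)/2^n ≤ 1e-08
(2 - (-5))/2^n ≤ 1e-08
7/2^n ≤ 1e-08
2^n ≥ 700000000
n ≥ log₂(700000000) = 29.38
n ≥ 30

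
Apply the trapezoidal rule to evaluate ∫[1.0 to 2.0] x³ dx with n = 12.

f(x) = x³
a = 1.0, b = 2.0, n = 12
h = (b - a)/n = 0.083333

Trapezoidal rule: (h/2)[f(x₀) + 2f(x₁) + 2f(x₂) + ... + f(xₙ)]

x_0 = 1.0000, f(x_0) = 1.000000, coefficient = 1
x_1 = 1.0833, f(x_1) = 1.271412, coefficient = 2
x_2 = 1.1667, f(x_2) = 1.587963, coefficient = 2
x_3 = 1.2500, f(x_3) = 1.953125, coefficient = 2
x_4 = 1.3333, f(x_4) = 2.370370, coefficient = 2
x_5 = 1.4167, f(x_5) = 2.843171, coefficient = 2
x_6 = 1.5000, f(x_6) = 3.375000, coefficient = 2
x_7 = 1.5833, f(x_7) = 3.969329, coefficient = 2
x_8 = 1.6667, f(x_8) = 4.629630, coefficient = 2
x_9 = 1.7500, f(x_9) = 5.359375, coefficient = 2
x_10 = 1.8333, f(x_10) = 6.162037, coefficient = 2
x_11 = 1.9167, f(x_11) = 7.041088, coefficient = 2
x_12 = 2.0000, f(x_12) = 8.000000, coefficient = 1

I ≈ (0.083333/2) × 90.125000 = 3.755208
Exact value: 3.750000
Error: 0.005208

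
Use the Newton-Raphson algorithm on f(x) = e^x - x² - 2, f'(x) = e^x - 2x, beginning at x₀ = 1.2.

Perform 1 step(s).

f(x) = e^x - x² - 2
f'(x) = e^x - 2x
x₀ = 1.2

Newton-Raphson formula: x_{n+1} = x_n - f(x_n)/f'(x_n)

Iteration 1:
  f(1.200000) = -0.119883
  f'(1.200000) = 0.920117
  x_1 = 1.200000 - (-0.119883)/0.920117 = 1.330291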